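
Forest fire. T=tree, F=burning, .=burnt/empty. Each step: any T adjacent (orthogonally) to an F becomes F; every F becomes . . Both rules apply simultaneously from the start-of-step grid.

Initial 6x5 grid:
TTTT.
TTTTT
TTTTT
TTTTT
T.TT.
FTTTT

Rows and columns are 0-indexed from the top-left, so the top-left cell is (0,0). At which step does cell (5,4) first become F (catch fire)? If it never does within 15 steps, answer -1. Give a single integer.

Step 1: cell (5,4)='T' (+2 fires, +1 burnt)
Step 2: cell (5,4)='T' (+2 fires, +2 burnt)
Step 3: cell (5,4)='T' (+4 fires, +2 burnt)
Step 4: cell (5,4)='F' (+5 fires, +4 burnt)
  -> target ignites at step 4
Step 5: cell (5,4)='.' (+4 fires, +5 burnt)
Step 6: cell (5,4)='.' (+4 fires, +4 burnt)
Step 7: cell (5,4)='.' (+3 fires, +4 burnt)
Step 8: cell (5,4)='.' (+2 fires, +3 burnt)
Step 9: cell (5,4)='.' (+0 fires, +2 burnt)
  fire out at step 9

4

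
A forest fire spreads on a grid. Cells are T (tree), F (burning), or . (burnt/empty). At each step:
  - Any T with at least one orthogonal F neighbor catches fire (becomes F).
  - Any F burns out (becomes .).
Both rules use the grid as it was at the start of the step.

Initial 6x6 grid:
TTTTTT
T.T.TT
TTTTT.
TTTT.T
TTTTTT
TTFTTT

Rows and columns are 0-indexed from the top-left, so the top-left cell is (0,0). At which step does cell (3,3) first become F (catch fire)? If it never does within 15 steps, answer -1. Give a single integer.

Step 1: cell (3,3)='T' (+3 fires, +1 burnt)
Step 2: cell (3,3)='T' (+5 fires, +3 burnt)
Step 3: cell (3,3)='F' (+6 fires, +5 burnt)
  -> target ignites at step 3
Step 4: cell (3,3)='.' (+5 fires, +6 burnt)
Step 5: cell (3,3)='.' (+4 fires, +5 burnt)
Step 6: cell (3,3)='.' (+4 fires, +4 burnt)
Step 7: cell (3,3)='.' (+3 fires, +4 burnt)
Step 8: cell (3,3)='.' (+1 fires, +3 burnt)
Step 9: cell (3,3)='.' (+0 fires, +1 burnt)
  fire out at step 9

3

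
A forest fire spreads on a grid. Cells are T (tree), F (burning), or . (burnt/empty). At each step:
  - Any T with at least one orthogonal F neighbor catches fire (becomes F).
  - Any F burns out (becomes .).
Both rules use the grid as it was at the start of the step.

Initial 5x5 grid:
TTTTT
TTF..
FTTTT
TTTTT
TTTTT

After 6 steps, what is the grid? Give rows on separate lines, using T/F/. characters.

Step 1: 6 trees catch fire, 2 burn out
  TTFTT
  FF...
  .FFTT
  FTTTT
  TTTTT
Step 2: 7 trees catch fire, 6 burn out
  FF.FT
  .....
  ...FT
  .FFTT
  FTTTT
Step 3: 5 trees catch fire, 7 burn out
  ....F
  .....
  ....F
  ...FT
  .FFTT
Step 4: 2 trees catch fire, 5 burn out
  .....
  .....
  .....
  ....F
  ...FT
Step 5: 1 trees catch fire, 2 burn out
  .....
  .....
  .....
  .....
  ....F
Step 6: 0 trees catch fire, 1 burn out
  .....
  .....
  .....
  .....
  .....

.....
.....
.....
.....
.....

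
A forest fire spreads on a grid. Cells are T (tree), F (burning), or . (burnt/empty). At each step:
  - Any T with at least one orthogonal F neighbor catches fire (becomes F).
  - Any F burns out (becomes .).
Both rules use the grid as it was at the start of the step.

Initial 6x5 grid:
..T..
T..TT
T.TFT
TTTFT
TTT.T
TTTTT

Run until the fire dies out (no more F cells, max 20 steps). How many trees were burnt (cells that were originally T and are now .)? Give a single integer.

Answer: 19

Derivation:
Step 1: +5 fires, +2 burnt (F count now 5)
Step 2: +4 fires, +5 burnt (F count now 4)
Step 3: +4 fires, +4 burnt (F count now 4)
Step 4: +4 fires, +4 burnt (F count now 4)
Step 5: +2 fires, +4 burnt (F count now 2)
Step 6: +0 fires, +2 burnt (F count now 0)
Fire out after step 6
Initially T: 20, now '.': 29
Total burnt (originally-T cells now '.'): 19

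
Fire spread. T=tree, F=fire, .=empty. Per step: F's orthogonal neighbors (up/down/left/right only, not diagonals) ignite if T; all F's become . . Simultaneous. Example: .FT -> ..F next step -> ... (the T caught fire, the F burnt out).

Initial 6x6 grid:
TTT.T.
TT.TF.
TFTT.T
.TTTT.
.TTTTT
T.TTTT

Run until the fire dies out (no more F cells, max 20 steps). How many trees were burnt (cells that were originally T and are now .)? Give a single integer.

Step 1: +6 fires, +2 burnt (F count now 6)
Step 2: +5 fires, +6 burnt (F count now 5)
Step 3: +4 fires, +5 burnt (F count now 4)
Step 4: +3 fires, +4 burnt (F count now 3)
Step 5: +2 fires, +3 burnt (F count now 2)
Step 6: +2 fires, +2 burnt (F count now 2)
Step 7: +1 fires, +2 burnt (F count now 1)
Step 8: +0 fires, +1 burnt (F count now 0)
Fire out after step 8
Initially T: 25, now '.': 34
Total burnt (originally-T cells now '.'): 23

Answer: 23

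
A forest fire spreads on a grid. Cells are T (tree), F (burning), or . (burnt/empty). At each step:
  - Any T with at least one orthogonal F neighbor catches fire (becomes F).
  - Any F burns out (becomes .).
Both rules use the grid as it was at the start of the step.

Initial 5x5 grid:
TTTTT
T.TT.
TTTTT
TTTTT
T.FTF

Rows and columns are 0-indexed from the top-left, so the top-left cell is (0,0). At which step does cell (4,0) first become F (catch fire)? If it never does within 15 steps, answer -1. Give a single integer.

Step 1: cell (4,0)='T' (+3 fires, +2 burnt)
Step 2: cell (4,0)='T' (+4 fires, +3 burnt)
Step 3: cell (4,0)='T' (+4 fires, +4 burnt)
Step 4: cell (4,0)='F' (+4 fires, +4 burnt)
  -> target ignites at step 4
Step 5: cell (4,0)='.' (+3 fires, +4 burnt)
Step 6: cell (4,0)='.' (+2 fires, +3 burnt)
Step 7: cell (4,0)='.' (+0 fires, +2 burnt)
  fire out at step 7

4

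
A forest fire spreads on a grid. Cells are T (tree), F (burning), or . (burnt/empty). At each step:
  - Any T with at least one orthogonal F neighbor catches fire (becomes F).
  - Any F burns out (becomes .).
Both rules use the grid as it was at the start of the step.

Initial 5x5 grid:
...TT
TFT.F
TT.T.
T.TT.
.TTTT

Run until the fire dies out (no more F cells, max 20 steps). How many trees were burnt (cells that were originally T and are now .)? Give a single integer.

Step 1: +4 fires, +2 burnt (F count now 4)
Step 2: +2 fires, +4 burnt (F count now 2)
Step 3: +1 fires, +2 burnt (F count now 1)
Step 4: +0 fires, +1 burnt (F count now 0)
Fire out after step 4
Initially T: 14, now '.': 18
Total burnt (originally-T cells now '.'): 7

Answer: 7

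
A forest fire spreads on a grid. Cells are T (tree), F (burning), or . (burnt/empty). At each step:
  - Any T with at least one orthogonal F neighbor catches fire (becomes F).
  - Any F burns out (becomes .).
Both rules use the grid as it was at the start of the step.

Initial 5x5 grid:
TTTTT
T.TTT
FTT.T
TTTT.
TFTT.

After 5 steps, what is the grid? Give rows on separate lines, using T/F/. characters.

Step 1: 6 trees catch fire, 2 burn out
  TTTTT
  F.TTT
  .FT.T
  FFTT.
  F.FT.
Step 2: 4 trees catch fire, 6 burn out
  FTTTT
  ..TTT
  ..F.T
  ..FT.
  ...F.
Step 3: 3 trees catch fire, 4 burn out
  .FTTT
  ..FTT
  ....T
  ...F.
  .....
Step 4: 2 trees catch fire, 3 burn out
  ..FTT
  ...FT
  ....T
  .....
  .....
Step 5: 2 trees catch fire, 2 burn out
  ...FT
  ....F
  ....T
  .....
  .....

...FT
....F
....T
.....
.....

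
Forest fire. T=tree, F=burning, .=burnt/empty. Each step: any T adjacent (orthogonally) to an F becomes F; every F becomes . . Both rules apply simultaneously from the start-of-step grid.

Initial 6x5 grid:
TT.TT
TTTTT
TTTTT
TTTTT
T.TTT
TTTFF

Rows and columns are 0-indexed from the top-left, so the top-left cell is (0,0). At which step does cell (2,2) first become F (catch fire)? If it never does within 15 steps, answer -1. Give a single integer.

Step 1: cell (2,2)='T' (+3 fires, +2 burnt)
Step 2: cell (2,2)='T' (+4 fires, +3 burnt)
Step 3: cell (2,2)='T' (+4 fires, +4 burnt)
Step 4: cell (2,2)='F' (+5 fires, +4 burnt)
  -> target ignites at step 4
Step 5: cell (2,2)='.' (+5 fires, +5 burnt)
Step 6: cell (2,2)='.' (+2 fires, +5 burnt)
Step 7: cell (2,2)='.' (+2 fires, +2 burnt)
Step 8: cell (2,2)='.' (+1 fires, +2 burnt)
Step 9: cell (2,2)='.' (+0 fires, +1 burnt)
  fire out at step 9

4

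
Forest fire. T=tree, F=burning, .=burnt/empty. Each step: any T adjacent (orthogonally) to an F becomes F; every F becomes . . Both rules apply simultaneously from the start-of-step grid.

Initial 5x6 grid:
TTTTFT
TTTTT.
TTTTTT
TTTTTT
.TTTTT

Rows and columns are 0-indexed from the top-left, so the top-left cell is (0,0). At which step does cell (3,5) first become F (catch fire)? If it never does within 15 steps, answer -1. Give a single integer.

Step 1: cell (3,5)='T' (+3 fires, +1 burnt)
Step 2: cell (3,5)='T' (+3 fires, +3 burnt)
Step 3: cell (3,5)='T' (+5 fires, +3 burnt)
Step 4: cell (3,5)='F' (+6 fires, +5 burnt)
  -> target ignites at step 4
Step 5: cell (3,5)='.' (+5 fires, +6 burnt)
Step 6: cell (3,5)='.' (+3 fires, +5 burnt)
Step 7: cell (3,5)='.' (+2 fires, +3 burnt)
Step 8: cell (3,5)='.' (+0 fires, +2 burnt)
  fire out at step 8

4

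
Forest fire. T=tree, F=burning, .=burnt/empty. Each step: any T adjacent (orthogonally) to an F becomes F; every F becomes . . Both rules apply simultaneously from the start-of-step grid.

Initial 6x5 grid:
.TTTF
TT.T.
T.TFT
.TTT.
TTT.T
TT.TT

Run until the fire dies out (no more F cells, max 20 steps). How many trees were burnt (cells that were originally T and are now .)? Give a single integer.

Answer: 17

Derivation:
Step 1: +5 fires, +2 burnt (F count now 5)
Step 2: +2 fires, +5 burnt (F count now 2)
Step 3: +3 fires, +2 burnt (F count now 3)
Step 4: +2 fires, +3 burnt (F count now 2)
Step 5: +3 fires, +2 burnt (F count now 3)
Step 6: +2 fires, +3 burnt (F count now 2)
Step 7: +0 fires, +2 burnt (F count now 0)
Fire out after step 7
Initially T: 20, now '.': 27
Total burnt (originally-T cells now '.'): 17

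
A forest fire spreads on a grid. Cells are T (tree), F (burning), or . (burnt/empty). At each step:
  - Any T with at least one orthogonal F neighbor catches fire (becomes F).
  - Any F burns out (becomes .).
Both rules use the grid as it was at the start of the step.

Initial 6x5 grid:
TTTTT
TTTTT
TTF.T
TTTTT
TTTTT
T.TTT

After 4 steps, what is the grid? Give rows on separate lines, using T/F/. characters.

Step 1: 3 trees catch fire, 1 burn out
  TTTTT
  TTFTT
  TF..T
  TTFTT
  TTTTT
  T.TTT
Step 2: 7 trees catch fire, 3 burn out
  TTFTT
  TF.FT
  F...T
  TF.FT
  TTFTT
  T.TTT
Step 3: 9 trees catch fire, 7 burn out
  TF.FT
  F...F
  ....T
  F...F
  TF.FT
  T.FTT
Step 4: 6 trees catch fire, 9 burn out
  F...F
  .....
  ....F
  .....
  F...F
  T..FT

F...F
.....
....F
.....
F...F
T..FT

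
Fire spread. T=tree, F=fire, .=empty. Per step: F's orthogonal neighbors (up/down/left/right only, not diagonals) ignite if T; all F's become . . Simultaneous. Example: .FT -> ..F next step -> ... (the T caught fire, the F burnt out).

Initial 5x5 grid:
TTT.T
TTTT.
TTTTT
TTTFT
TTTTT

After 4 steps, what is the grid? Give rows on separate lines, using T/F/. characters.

Step 1: 4 trees catch fire, 1 burn out
  TTT.T
  TTTT.
  TTTFT
  TTF.F
  TTTFT
Step 2: 6 trees catch fire, 4 burn out
  TTT.T
  TTTF.
  TTF.F
  TF...
  TTF.F
Step 3: 4 trees catch fire, 6 burn out
  TTT.T
  TTF..
  TF...
  F....
  TF...
Step 4: 4 trees catch fire, 4 burn out
  TTF.T
  TF...
  F....
  .....
  F....

TTF.T
TF...
F....
.....
F....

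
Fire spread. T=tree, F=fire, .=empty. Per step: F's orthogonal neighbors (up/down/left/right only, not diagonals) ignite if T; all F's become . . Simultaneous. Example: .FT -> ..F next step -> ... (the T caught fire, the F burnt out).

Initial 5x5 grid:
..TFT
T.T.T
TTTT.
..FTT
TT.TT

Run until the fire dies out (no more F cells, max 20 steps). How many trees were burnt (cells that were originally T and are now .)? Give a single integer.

Step 1: +4 fires, +2 burnt (F count now 4)
Step 2: +6 fires, +4 burnt (F count now 6)
Step 3: +2 fires, +6 burnt (F count now 2)
Step 4: +1 fires, +2 burnt (F count now 1)
Step 5: +0 fires, +1 burnt (F count now 0)
Fire out after step 5
Initially T: 15, now '.': 23
Total burnt (originally-T cells now '.'): 13

Answer: 13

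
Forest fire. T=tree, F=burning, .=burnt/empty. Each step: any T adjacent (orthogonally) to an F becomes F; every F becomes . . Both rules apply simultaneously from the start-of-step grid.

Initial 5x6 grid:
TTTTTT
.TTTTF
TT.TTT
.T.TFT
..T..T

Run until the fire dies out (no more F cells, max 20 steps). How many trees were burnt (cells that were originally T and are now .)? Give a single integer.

Answer: 19

Derivation:
Step 1: +6 fires, +2 burnt (F count now 6)
Step 2: +4 fires, +6 burnt (F count now 4)
Step 3: +2 fires, +4 burnt (F count now 2)
Step 4: +2 fires, +2 burnt (F count now 2)
Step 5: +2 fires, +2 burnt (F count now 2)
Step 6: +3 fires, +2 burnt (F count now 3)
Step 7: +0 fires, +3 burnt (F count now 0)
Fire out after step 7
Initially T: 20, now '.': 29
Total burnt (originally-T cells now '.'): 19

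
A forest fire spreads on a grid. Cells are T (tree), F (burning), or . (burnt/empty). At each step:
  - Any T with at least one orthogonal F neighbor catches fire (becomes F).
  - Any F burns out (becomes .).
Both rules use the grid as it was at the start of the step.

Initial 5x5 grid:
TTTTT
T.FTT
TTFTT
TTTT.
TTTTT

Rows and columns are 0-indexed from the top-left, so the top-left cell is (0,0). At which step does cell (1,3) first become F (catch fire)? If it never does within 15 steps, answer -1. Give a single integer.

Step 1: cell (1,3)='F' (+5 fires, +2 burnt)
  -> target ignites at step 1
Step 2: cell (1,3)='.' (+8 fires, +5 burnt)
Step 3: cell (1,3)='.' (+6 fires, +8 burnt)
Step 4: cell (1,3)='.' (+2 fires, +6 burnt)
Step 5: cell (1,3)='.' (+0 fires, +2 burnt)
  fire out at step 5

1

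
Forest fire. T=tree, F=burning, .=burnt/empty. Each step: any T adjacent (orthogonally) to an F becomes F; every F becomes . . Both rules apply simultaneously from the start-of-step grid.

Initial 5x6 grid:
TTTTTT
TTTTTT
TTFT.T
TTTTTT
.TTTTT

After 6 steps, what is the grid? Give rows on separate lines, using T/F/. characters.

Step 1: 4 trees catch fire, 1 burn out
  TTTTTT
  TTFTTT
  TF.F.T
  TTFTTT
  .TTTTT
Step 2: 7 trees catch fire, 4 burn out
  TTFTTT
  TF.FTT
  F....T
  TF.FTT
  .TFTTT
Step 3: 8 trees catch fire, 7 burn out
  TF.FTT
  F...FT
  .....T
  F...FT
  .F.FTT
Step 4: 5 trees catch fire, 8 burn out
  F...FT
  .....F
  .....T
  .....F
  ....FT
Step 5: 3 trees catch fire, 5 burn out
  .....F
  ......
  .....F
  ......
  .....F
Step 6: 0 trees catch fire, 3 burn out
  ......
  ......
  ......
  ......
  ......

......
......
......
......
......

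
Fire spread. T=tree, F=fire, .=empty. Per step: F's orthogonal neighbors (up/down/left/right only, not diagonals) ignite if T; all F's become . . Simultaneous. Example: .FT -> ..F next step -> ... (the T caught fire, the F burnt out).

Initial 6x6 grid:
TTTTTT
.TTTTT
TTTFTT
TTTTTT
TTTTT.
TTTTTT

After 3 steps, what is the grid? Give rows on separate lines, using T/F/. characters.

Step 1: 4 trees catch fire, 1 burn out
  TTTTTT
  .TTFTT
  TTF.FT
  TTTFTT
  TTTTT.
  TTTTTT
Step 2: 8 trees catch fire, 4 burn out
  TTTFTT
  .TF.FT
  TF...F
  TTF.FT
  TTTFT.
  TTTTTT
Step 3: 10 trees catch fire, 8 burn out
  TTF.FT
  .F...F
  F.....
  TF...F
  TTF.F.
  TTTFTT

TTF.FT
.F...F
F.....
TF...F
TTF.F.
TTTFTT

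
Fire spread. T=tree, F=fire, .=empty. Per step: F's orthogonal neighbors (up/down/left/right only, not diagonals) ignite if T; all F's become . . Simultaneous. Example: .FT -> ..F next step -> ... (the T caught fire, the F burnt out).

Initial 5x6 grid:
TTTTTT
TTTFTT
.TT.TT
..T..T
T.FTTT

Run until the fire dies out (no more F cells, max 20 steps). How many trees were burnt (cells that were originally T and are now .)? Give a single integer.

Step 1: +5 fires, +2 burnt (F count now 5)
Step 2: +7 fires, +5 burnt (F count now 7)
Step 3: +6 fires, +7 burnt (F count now 6)
Step 4: +2 fires, +6 burnt (F count now 2)
Step 5: +0 fires, +2 burnt (F count now 0)
Fire out after step 5
Initially T: 21, now '.': 29
Total burnt (originally-T cells now '.'): 20

Answer: 20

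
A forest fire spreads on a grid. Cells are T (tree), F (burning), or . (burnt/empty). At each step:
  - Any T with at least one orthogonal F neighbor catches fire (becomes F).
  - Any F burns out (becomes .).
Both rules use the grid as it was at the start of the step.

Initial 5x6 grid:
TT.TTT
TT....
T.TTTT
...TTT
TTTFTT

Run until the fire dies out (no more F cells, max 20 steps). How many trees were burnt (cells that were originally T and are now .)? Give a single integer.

Step 1: +3 fires, +1 burnt (F count now 3)
Step 2: +4 fires, +3 burnt (F count now 4)
Step 3: +4 fires, +4 burnt (F count now 4)
Step 4: +1 fires, +4 burnt (F count now 1)
Step 5: +0 fires, +1 burnt (F count now 0)
Fire out after step 5
Initially T: 20, now '.': 22
Total burnt (originally-T cells now '.'): 12

Answer: 12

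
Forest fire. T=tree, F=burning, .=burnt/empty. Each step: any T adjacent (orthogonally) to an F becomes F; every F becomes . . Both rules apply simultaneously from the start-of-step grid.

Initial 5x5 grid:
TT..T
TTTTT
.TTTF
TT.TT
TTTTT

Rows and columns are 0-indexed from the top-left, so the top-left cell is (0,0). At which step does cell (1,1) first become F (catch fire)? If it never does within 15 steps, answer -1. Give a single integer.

Step 1: cell (1,1)='T' (+3 fires, +1 burnt)
Step 2: cell (1,1)='T' (+5 fires, +3 burnt)
Step 3: cell (1,1)='T' (+3 fires, +5 burnt)
Step 4: cell (1,1)='F' (+3 fires, +3 burnt)
  -> target ignites at step 4
Step 5: cell (1,1)='.' (+4 fires, +3 burnt)
Step 6: cell (1,1)='.' (+2 fires, +4 burnt)
Step 7: cell (1,1)='.' (+0 fires, +2 burnt)
  fire out at step 7

4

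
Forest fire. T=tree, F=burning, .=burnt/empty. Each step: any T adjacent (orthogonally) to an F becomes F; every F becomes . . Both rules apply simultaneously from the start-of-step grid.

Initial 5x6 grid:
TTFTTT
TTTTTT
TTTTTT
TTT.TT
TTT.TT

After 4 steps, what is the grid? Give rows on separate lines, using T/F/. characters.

Step 1: 3 trees catch fire, 1 burn out
  TF.FTT
  TTFTTT
  TTTTTT
  TTT.TT
  TTT.TT
Step 2: 5 trees catch fire, 3 burn out
  F...FT
  TF.FTT
  TTFTTT
  TTT.TT
  TTT.TT
Step 3: 6 trees catch fire, 5 burn out
  .....F
  F...FT
  TF.FTT
  TTF.TT
  TTT.TT
Step 4: 5 trees catch fire, 6 burn out
  ......
  .....F
  F...FT
  TF..TT
  TTF.TT

......
.....F
F...FT
TF..TT
TTF.TT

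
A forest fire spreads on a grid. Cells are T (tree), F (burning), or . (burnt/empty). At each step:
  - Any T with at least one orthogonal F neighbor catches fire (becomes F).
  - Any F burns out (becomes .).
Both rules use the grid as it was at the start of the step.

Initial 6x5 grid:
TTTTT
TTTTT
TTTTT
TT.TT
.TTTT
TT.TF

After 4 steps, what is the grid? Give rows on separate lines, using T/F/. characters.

Step 1: 2 trees catch fire, 1 burn out
  TTTTT
  TTTTT
  TTTTT
  TT.TT
  .TTTF
  TT.F.
Step 2: 2 trees catch fire, 2 burn out
  TTTTT
  TTTTT
  TTTTT
  TT.TF
  .TTF.
  TT...
Step 3: 3 trees catch fire, 2 burn out
  TTTTT
  TTTTT
  TTTTF
  TT.F.
  .TF..
  TT...
Step 4: 3 trees catch fire, 3 burn out
  TTTTT
  TTTTF
  TTTF.
  TT...
  .F...
  TT...

TTTTT
TTTTF
TTTF.
TT...
.F...
TT...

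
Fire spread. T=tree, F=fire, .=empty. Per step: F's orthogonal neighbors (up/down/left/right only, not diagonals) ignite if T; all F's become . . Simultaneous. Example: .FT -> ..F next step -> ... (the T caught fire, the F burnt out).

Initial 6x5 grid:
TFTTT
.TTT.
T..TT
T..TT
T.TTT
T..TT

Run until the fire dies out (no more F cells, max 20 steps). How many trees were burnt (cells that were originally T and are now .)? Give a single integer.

Step 1: +3 fires, +1 burnt (F count now 3)
Step 2: +2 fires, +3 burnt (F count now 2)
Step 3: +2 fires, +2 burnt (F count now 2)
Step 4: +1 fires, +2 burnt (F count now 1)
Step 5: +2 fires, +1 burnt (F count now 2)
Step 6: +2 fires, +2 burnt (F count now 2)
Step 7: +3 fires, +2 burnt (F count now 3)
Step 8: +1 fires, +3 burnt (F count now 1)
Step 9: +0 fires, +1 burnt (F count now 0)
Fire out after step 9
Initially T: 20, now '.': 26
Total burnt (originally-T cells now '.'): 16

Answer: 16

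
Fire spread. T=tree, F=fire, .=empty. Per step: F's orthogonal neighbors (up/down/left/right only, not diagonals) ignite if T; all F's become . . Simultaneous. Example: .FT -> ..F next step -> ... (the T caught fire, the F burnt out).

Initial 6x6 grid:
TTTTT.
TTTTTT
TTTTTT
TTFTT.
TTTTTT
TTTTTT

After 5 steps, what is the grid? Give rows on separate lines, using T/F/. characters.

Step 1: 4 trees catch fire, 1 burn out
  TTTTT.
  TTTTTT
  TTFTTT
  TF.FT.
  TTFTTT
  TTTTTT
Step 2: 8 trees catch fire, 4 burn out
  TTTTT.
  TTFTTT
  TF.FTT
  F...F.
  TF.FTT
  TTFTTT
Step 3: 9 trees catch fire, 8 burn out
  TTFTT.
  TF.FTT
  F...FT
  ......
  F...FT
  TF.FTT
Step 4: 8 trees catch fire, 9 burn out
  TF.FT.
  F...FT
  .....F
  ......
  .....F
  F...FT
Step 5: 4 trees catch fire, 8 burn out
  F...F.
  .....F
  ......
  ......
  ......
  .....F

F...F.
.....F
......
......
......
.....F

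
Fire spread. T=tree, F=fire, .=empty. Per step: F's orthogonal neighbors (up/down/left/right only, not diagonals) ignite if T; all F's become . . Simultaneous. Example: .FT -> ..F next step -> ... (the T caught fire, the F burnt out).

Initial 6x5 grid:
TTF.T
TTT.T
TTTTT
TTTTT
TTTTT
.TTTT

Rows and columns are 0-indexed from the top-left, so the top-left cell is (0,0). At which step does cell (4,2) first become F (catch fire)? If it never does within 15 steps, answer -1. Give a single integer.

Step 1: cell (4,2)='T' (+2 fires, +1 burnt)
Step 2: cell (4,2)='T' (+3 fires, +2 burnt)
Step 3: cell (4,2)='T' (+4 fires, +3 burnt)
Step 4: cell (4,2)='F' (+5 fires, +4 burnt)
  -> target ignites at step 4
Step 5: cell (4,2)='.' (+6 fires, +5 burnt)
Step 6: cell (4,2)='.' (+5 fires, +6 burnt)
Step 7: cell (4,2)='.' (+1 fires, +5 burnt)
Step 8: cell (4,2)='.' (+0 fires, +1 burnt)
  fire out at step 8

4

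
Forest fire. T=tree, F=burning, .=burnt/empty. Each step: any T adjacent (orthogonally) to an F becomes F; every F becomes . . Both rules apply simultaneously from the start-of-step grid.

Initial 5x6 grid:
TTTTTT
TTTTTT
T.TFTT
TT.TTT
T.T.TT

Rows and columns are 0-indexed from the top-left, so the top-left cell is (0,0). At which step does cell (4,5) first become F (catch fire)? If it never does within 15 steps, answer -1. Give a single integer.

Step 1: cell (4,5)='T' (+4 fires, +1 burnt)
Step 2: cell (4,5)='T' (+5 fires, +4 burnt)
Step 3: cell (4,5)='T' (+6 fires, +5 burnt)
Step 4: cell (4,5)='F' (+4 fires, +6 burnt)
  -> target ignites at step 4
Step 5: cell (4,5)='.' (+2 fires, +4 burnt)
Step 6: cell (4,5)='.' (+1 fires, +2 burnt)
Step 7: cell (4,5)='.' (+2 fires, +1 burnt)
Step 8: cell (4,5)='.' (+0 fires, +2 burnt)
  fire out at step 8

4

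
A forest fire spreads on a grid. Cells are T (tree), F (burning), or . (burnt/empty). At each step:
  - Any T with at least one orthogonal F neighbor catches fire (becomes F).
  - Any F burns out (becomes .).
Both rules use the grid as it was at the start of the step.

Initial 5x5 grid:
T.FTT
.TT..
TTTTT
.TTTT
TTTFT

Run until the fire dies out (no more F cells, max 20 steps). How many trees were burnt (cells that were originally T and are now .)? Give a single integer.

Answer: 17

Derivation:
Step 1: +5 fires, +2 burnt (F count now 5)
Step 2: +7 fires, +5 burnt (F count now 7)
Step 3: +4 fires, +7 burnt (F count now 4)
Step 4: +1 fires, +4 burnt (F count now 1)
Step 5: +0 fires, +1 burnt (F count now 0)
Fire out after step 5
Initially T: 18, now '.': 24
Total burnt (originally-T cells now '.'): 17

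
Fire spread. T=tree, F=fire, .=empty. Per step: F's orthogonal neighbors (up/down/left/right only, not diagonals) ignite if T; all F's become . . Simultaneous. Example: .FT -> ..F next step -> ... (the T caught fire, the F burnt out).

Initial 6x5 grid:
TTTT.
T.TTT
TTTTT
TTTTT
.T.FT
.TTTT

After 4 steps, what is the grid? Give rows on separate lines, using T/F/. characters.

Step 1: 3 trees catch fire, 1 burn out
  TTTT.
  T.TTT
  TTTTT
  TTTFT
  .T..F
  .TTFT
Step 2: 5 trees catch fire, 3 burn out
  TTTT.
  T.TTT
  TTTFT
  TTF.F
  .T...
  .TF.F
Step 3: 5 trees catch fire, 5 burn out
  TTTT.
  T.TFT
  TTF.F
  TF...
  .T...
  .F...
Step 4: 6 trees catch fire, 5 burn out
  TTTF.
  T.F.F
  TF...
  F....
  .F...
  .....

TTTF.
T.F.F
TF...
F....
.F...
.....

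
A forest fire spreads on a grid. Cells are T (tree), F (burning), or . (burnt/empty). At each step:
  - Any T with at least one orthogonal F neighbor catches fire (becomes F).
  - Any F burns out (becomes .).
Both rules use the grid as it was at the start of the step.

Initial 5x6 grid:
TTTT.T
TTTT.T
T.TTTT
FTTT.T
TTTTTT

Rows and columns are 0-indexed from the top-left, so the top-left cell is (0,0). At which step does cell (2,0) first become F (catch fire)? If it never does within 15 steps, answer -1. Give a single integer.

Step 1: cell (2,0)='F' (+3 fires, +1 burnt)
  -> target ignites at step 1
Step 2: cell (2,0)='.' (+3 fires, +3 burnt)
Step 3: cell (2,0)='.' (+5 fires, +3 burnt)
Step 4: cell (2,0)='.' (+4 fires, +5 burnt)
Step 5: cell (2,0)='.' (+4 fires, +4 burnt)
Step 6: cell (2,0)='.' (+3 fires, +4 burnt)
Step 7: cell (2,0)='.' (+2 fires, +3 burnt)
Step 8: cell (2,0)='.' (+1 fires, +2 burnt)
Step 9: cell (2,0)='.' (+0 fires, +1 burnt)
  fire out at step 9

1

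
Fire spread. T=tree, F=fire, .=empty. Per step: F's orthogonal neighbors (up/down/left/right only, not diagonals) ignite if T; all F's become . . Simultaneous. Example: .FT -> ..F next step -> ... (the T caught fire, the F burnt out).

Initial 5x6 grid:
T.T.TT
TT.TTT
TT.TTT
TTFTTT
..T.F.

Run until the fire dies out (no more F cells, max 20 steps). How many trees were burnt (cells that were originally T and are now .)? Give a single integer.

Answer: 19

Derivation:
Step 1: +4 fires, +2 burnt (F count now 4)
Step 2: +5 fires, +4 burnt (F count now 5)
Step 3: +5 fires, +5 burnt (F count now 5)
Step 4: +3 fires, +5 burnt (F count now 3)
Step 5: +2 fires, +3 burnt (F count now 2)
Step 6: +0 fires, +2 burnt (F count now 0)
Fire out after step 6
Initially T: 20, now '.': 29
Total burnt (originally-T cells now '.'): 19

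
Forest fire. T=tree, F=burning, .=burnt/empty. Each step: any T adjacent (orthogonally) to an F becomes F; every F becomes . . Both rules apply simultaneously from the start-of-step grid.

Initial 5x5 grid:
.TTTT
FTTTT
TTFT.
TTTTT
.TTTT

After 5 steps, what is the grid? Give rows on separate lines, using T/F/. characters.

Step 1: 6 trees catch fire, 2 burn out
  .TTTT
  .FFTT
  FF.F.
  TTFTT
  .TTTT
Step 2: 7 trees catch fire, 6 burn out
  .FFTT
  ...FT
  .....
  FF.FT
  .TFTT
Step 3: 5 trees catch fire, 7 burn out
  ...FT
  ....F
  .....
  ....F
  .F.FT
Step 4: 2 trees catch fire, 5 burn out
  ....F
  .....
  .....
  .....
  ....F
Step 5: 0 trees catch fire, 2 burn out
  .....
  .....
  .....
  .....
  .....

.....
.....
.....
.....
.....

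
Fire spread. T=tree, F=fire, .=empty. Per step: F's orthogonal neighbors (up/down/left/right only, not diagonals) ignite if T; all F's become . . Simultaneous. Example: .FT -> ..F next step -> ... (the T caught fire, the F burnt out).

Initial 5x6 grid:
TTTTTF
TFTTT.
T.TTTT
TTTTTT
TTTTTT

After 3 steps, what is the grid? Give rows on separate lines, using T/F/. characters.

Step 1: 4 trees catch fire, 2 burn out
  TFTTF.
  F.FTT.
  T.TTTT
  TTTTTT
  TTTTTT
Step 2: 7 trees catch fire, 4 burn out
  F.FF..
  ...FF.
  F.FTTT
  TTTTTT
  TTTTTT
Step 3: 4 trees catch fire, 7 burn out
  ......
  ......
  ...FFT
  FTFTTT
  TTTTTT

......
......
...FFT
FTFTTT
TTTTTT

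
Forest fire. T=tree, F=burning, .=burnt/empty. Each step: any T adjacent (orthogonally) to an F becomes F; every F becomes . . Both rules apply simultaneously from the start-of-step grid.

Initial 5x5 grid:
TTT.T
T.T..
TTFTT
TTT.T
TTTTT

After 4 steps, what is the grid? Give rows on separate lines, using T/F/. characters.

Step 1: 4 trees catch fire, 1 burn out
  TTT.T
  T.F..
  TF.FT
  TTF.T
  TTTTT
Step 2: 5 trees catch fire, 4 burn out
  TTF.T
  T....
  F...F
  TF..T
  TTFTT
Step 3: 6 trees catch fire, 5 burn out
  TF..T
  F....
  .....
  F...F
  TF.FT
Step 4: 3 trees catch fire, 6 burn out
  F...T
  .....
  .....
  .....
  F...F

F...T
.....
.....
.....
F...F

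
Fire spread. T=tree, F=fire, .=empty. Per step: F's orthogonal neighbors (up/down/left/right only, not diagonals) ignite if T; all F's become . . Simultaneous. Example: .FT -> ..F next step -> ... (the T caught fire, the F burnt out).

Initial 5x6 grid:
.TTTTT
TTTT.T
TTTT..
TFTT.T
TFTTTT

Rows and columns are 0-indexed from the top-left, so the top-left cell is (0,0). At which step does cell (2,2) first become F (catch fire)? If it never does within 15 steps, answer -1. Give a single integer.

Step 1: cell (2,2)='T' (+5 fires, +2 burnt)
Step 2: cell (2,2)='F' (+5 fires, +5 burnt)
  -> target ignites at step 2
Step 3: cell (2,2)='.' (+5 fires, +5 burnt)
Step 4: cell (2,2)='.' (+3 fires, +5 burnt)
Step 5: cell (2,2)='.' (+2 fires, +3 burnt)
Step 6: cell (2,2)='.' (+1 fires, +2 burnt)
Step 7: cell (2,2)='.' (+1 fires, +1 burnt)
Step 8: cell (2,2)='.' (+1 fires, +1 burnt)
Step 9: cell (2,2)='.' (+0 fires, +1 burnt)
  fire out at step 9

2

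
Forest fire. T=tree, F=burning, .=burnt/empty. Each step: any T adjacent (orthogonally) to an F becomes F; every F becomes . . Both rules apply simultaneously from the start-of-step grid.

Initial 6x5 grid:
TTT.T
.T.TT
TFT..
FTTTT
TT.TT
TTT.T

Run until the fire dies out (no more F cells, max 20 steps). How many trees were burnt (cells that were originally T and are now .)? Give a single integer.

Answer: 18

Derivation:
Step 1: +5 fires, +2 burnt (F count now 5)
Step 2: +4 fires, +5 burnt (F count now 4)
Step 3: +4 fires, +4 burnt (F count now 4)
Step 4: +3 fires, +4 burnt (F count now 3)
Step 5: +1 fires, +3 burnt (F count now 1)
Step 6: +1 fires, +1 burnt (F count now 1)
Step 7: +0 fires, +1 burnt (F count now 0)
Fire out after step 7
Initially T: 21, now '.': 27
Total burnt (originally-T cells now '.'): 18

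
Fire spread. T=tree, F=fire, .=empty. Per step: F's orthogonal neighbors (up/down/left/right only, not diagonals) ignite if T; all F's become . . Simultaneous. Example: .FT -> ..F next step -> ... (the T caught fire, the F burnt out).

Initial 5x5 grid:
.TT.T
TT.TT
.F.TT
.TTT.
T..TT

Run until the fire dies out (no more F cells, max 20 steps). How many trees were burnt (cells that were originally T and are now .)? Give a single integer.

Answer: 14

Derivation:
Step 1: +2 fires, +1 burnt (F count now 2)
Step 2: +3 fires, +2 burnt (F count now 3)
Step 3: +2 fires, +3 burnt (F count now 2)
Step 4: +2 fires, +2 burnt (F count now 2)
Step 5: +3 fires, +2 burnt (F count now 3)
Step 6: +1 fires, +3 burnt (F count now 1)
Step 7: +1 fires, +1 burnt (F count now 1)
Step 8: +0 fires, +1 burnt (F count now 0)
Fire out after step 8
Initially T: 15, now '.': 24
Total burnt (originally-T cells now '.'): 14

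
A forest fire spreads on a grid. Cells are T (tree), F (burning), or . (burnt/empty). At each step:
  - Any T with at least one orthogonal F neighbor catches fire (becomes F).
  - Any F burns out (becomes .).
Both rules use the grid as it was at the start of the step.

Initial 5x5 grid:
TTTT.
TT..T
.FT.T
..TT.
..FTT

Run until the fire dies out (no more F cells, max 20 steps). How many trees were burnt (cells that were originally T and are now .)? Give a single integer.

Answer: 11

Derivation:
Step 1: +4 fires, +2 burnt (F count now 4)
Step 2: +4 fires, +4 burnt (F count now 4)
Step 3: +2 fires, +4 burnt (F count now 2)
Step 4: +1 fires, +2 burnt (F count now 1)
Step 5: +0 fires, +1 burnt (F count now 0)
Fire out after step 5
Initially T: 13, now '.': 23
Total burnt (originally-T cells now '.'): 11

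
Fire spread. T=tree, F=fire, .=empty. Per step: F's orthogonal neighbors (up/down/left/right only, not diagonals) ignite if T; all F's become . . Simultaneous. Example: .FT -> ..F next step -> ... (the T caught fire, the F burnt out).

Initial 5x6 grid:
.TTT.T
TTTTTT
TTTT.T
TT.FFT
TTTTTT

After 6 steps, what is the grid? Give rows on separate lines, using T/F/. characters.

Step 1: 4 trees catch fire, 2 burn out
  .TTT.T
  TTTTTT
  TTTF.T
  TT...F
  TTTFFT
Step 2: 5 trees catch fire, 4 burn out
  .TTT.T
  TTTFTT
  TTF..F
  TT....
  TTF..F
Step 3: 6 trees catch fire, 5 burn out
  .TTF.T
  TTF.FF
  TF....
  TT....
  TF....
Step 4: 6 trees catch fire, 6 burn out
  .TF..F
  TF....
  F.....
  TF....
  F.....
Step 5: 3 trees catch fire, 6 burn out
  .F....
  F.....
  ......
  F.....
  ......
Step 6: 0 trees catch fire, 3 burn out
  ......
  ......
  ......
  ......
  ......

......
......
......
......
......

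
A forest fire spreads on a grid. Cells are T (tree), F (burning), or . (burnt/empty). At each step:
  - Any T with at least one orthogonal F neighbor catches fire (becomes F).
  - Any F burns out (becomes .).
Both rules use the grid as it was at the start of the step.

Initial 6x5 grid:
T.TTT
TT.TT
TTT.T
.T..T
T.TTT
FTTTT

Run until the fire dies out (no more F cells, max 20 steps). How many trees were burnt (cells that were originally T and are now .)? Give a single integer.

Step 1: +2 fires, +1 burnt (F count now 2)
Step 2: +1 fires, +2 burnt (F count now 1)
Step 3: +2 fires, +1 burnt (F count now 2)
Step 4: +2 fires, +2 burnt (F count now 2)
Step 5: +1 fires, +2 burnt (F count now 1)
Step 6: +1 fires, +1 burnt (F count now 1)
Step 7: +1 fires, +1 burnt (F count now 1)
Step 8: +1 fires, +1 burnt (F count now 1)
Step 9: +2 fires, +1 burnt (F count now 2)
Step 10: +1 fires, +2 burnt (F count now 1)
Step 11: +1 fires, +1 burnt (F count now 1)
Step 12: +0 fires, +1 burnt (F count now 0)
Fire out after step 12
Initially T: 22, now '.': 23
Total burnt (originally-T cells now '.'): 15

Answer: 15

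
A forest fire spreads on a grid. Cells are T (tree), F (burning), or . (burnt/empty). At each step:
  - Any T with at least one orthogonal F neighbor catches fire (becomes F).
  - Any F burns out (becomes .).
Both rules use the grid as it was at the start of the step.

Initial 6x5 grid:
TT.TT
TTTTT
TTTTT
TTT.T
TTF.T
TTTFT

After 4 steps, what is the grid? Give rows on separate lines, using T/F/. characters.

Step 1: 4 trees catch fire, 2 burn out
  TT.TT
  TTTTT
  TTTTT
  TTF.T
  TF..T
  TTF.F
Step 2: 5 trees catch fire, 4 burn out
  TT.TT
  TTTTT
  TTFTT
  TF..T
  F...F
  TF...
Step 3: 6 trees catch fire, 5 burn out
  TT.TT
  TTFTT
  TF.FT
  F...F
  .....
  F....
Step 4: 4 trees catch fire, 6 burn out
  TT.TT
  TF.FT
  F...F
  .....
  .....
  .....

TT.TT
TF.FT
F...F
.....
.....
.....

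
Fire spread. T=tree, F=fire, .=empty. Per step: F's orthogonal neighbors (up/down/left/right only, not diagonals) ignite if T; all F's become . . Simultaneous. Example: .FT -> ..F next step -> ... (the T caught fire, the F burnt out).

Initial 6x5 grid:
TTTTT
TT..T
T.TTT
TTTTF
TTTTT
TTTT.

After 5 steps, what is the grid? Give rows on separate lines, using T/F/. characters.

Step 1: 3 trees catch fire, 1 burn out
  TTTTT
  TT..T
  T.TTF
  TTTF.
  TTTTF
  TTTT.
Step 2: 4 trees catch fire, 3 burn out
  TTTTT
  TT..F
  T.TF.
  TTF..
  TTTF.
  TTTT.
Step 3: 5 trees catch fire, 4 burn out
  TTTTF
  TT...
  T.F..
  TF...
  TTF..
  TTTF.
Step 4: 4 trees catch fire, 5 burn out
  TTTF.
  TT...
  T....
  F....
  TF...
  TTF..
Step 5: 4 trees catch fire, 4 burn out
  TTF..
  TT...
  F....
  .....
  F....
  TF...

TTF..
TT...
F....
.....
F....
TF...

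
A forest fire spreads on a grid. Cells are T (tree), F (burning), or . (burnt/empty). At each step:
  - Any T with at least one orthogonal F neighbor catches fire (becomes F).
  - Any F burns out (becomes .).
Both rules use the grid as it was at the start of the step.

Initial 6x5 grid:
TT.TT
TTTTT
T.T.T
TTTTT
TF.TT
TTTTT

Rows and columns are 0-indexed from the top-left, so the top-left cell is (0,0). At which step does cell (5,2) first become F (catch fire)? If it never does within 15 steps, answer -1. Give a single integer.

Step 1: cell (5,2)='T' (+3 fires, +1 burnt)
Step 2: cell (5,2)='F' (+4 fires, +3 burnt)
  -> target ignites at step 2
Step 3: cell (5,2)='.' (+4 fires, +4 burnt)
Step 4: cell (5,2)='.' (+5 fires, +4 burnt)
Step 5: cell (5,2)='.' (+5 fires, +5 burnt)
Step 6: cell (5,2)='.' (+3 fires, +5 burnt)
Step 7: cell (5,2)='.' (+1 fires, +3 burnt)
Step 8: cell (5,2)='.' (+0 fires, +1 burnt)
  fire out at step 8

2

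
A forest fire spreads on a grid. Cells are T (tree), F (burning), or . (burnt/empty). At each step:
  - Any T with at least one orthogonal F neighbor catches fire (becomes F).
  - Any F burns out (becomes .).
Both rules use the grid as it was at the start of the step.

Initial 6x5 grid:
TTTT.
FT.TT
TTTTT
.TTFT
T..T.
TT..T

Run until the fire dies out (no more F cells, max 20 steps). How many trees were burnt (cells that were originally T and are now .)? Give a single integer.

Step 1: +7 fires, +2 burnt (F count now 7)
Step 2: +6 fires, +7 burnt (F count now 6)
Step 3: +3 fires, +6 burnt (F count now 3)
Step 4: +0 fires, +3 burnt (F count now 0)
Fire out after step 4
Initially T: 20, now '.': 26
Total burnt (originally-T cells now '.'): 16

Answer: 16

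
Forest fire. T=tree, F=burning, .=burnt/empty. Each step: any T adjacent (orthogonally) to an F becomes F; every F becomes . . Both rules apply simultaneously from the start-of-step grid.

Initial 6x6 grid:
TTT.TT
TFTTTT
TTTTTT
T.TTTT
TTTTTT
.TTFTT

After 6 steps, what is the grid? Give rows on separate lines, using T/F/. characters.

Step 1: 7 trees catch fire, 2 burn out
  TFT.TT
  F.FTTT
  TFTTTT
  T.TTTT
  TTTFTT
  .TF.FT
Step 2: 10 trees catch fire, 7 burn out
  F.F.TT
  ...FTT
  F.FTTT
  T.TFTT
  TTF.FT
  .F...F
Step 3: 7 trees catch fire, 10 burn out
  ....TT
  ....FT
  ...FTT
  F.F.FT
  TF...F
  ......
Step 4: 5 trees catch fire, 7 burn out
  ....FT
  .....F
  ....FT
  .....F
  F.....
  ......
Step 5: 2 trees catch fire, 5 burn out
  .....F
  ......
  .....F
  ......
  ......
  ......
Step 6: 0 trees catch fire, 2 burn out
  ......
  ......
  ......
  ......
  ......
  ......

......
......
......
......
......
......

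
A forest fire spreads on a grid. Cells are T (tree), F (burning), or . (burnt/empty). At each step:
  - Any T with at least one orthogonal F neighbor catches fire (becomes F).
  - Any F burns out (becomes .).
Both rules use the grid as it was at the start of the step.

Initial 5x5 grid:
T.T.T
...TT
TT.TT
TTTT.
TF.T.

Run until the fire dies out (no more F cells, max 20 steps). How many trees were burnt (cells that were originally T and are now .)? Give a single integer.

Step 1: +2 fires, +1 burnt (F count now 2)
Step 2: +3 fires, +2 burnt (F count now 3)
Step 3: +2 fires, +3 burnt (F count now 2)
Step 4: +2 fires, +2 burnt (F count now 2)
Step 5: +2 fires, +2 burnt (F count now 2)
Step 6: +1 fires, +2 burnt (F count now 1)
Step 7: +1 fires, +1 burnt (F count now 1)
Step 8: +0 fires, +1 burnt (F count now 0)
Fire out after step 8
Initially T: 15, now '.': 23
Total burnt (originally-T cells now '.'): 13

Answer: 13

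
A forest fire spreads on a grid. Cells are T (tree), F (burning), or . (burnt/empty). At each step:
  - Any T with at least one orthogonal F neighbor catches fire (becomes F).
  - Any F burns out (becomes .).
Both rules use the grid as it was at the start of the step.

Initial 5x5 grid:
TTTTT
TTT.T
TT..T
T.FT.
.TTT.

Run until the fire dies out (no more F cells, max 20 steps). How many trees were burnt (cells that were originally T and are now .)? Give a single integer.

Step 1: +2 fires, +1 burnt (F count now 2)
Step 2: +2 fires, +2 burnt (F count now 2)
Step 3: +0 fires, +2 burnt (F count now 0)
Fire out after step 3
Initially T: 17, now '.': 12
Total burnt (originally-T cells now '.'): 4

Answer: 4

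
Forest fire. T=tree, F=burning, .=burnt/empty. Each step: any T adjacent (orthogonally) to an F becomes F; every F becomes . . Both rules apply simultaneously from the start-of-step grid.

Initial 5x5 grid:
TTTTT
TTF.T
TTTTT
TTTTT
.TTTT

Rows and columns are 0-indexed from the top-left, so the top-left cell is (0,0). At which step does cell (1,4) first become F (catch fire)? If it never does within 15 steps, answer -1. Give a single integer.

Step 1: cell (1,4)='T' (+3 fires, +1 burnt)
Step 2: cell (1,4)='T' (+6 fires, +3 burnt)
Step 3: cell (1,4)='T' (+7 fires, +6 burnt)
Step 4: cell (1,4)='F' (+5 fires, +7 burnt)
  -> target ignites at step 4
Step 5: cell (1,4)='.' (+1 fires, +5 burnt)
Step 6: cell (1,4)='.' (+0 fires, +1 burnt)
  fire out at step 6

4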